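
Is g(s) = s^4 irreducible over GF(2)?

Check for roots in GF(2): g(0) = 0 → root; g(1) = 1.
g(0) = 0, so (s) divides g(s); g is reducible.

No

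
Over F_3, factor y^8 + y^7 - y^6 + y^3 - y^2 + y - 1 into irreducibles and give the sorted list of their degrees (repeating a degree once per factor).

Write f(y) = y^8 + y^7 - y^6 + y^3 - y^2 + y - 1.
Roots in F_3: f(0) = 2; f(1) = 1; f(2) = 1.
Complete factorization: f(y) = (y^8 + y^7 - y^6 + y^3 - y^2 + y - 1).
Factor degrees with multiplicity: 8 = 8.

8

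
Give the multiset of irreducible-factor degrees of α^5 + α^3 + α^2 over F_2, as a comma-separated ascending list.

Write h(α) = α^5 + α^3 + α^2.
Roots in F_2: h(0) = 0 → root; h(1) = 1.
Linear factors from roots: (α).
Complete factorization: h(α) = (α)^2·(α^3 + α + 1).
Factor degrees with multiplicity: 1 + 1 + 3 = 5.

1, 1, 3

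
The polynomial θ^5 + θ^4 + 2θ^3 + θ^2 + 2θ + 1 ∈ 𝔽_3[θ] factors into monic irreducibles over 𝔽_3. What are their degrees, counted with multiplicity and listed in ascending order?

Write f(θ) = θ^5 + θ^4 + 2θ^3 + θ^2 + 2θ + 1.
Roots in 𝔽_3: f(0) = 1; f(1) = 2; f(2) = 1.
Complete factorization: f(θ) = (θ^2 + 2θ + 2)·(θ^3 + 2θ^2 + 2θ + 2).
Factor degrees with multiplicity: 2 + 3 = 5.

2, 3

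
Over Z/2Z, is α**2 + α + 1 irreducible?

Write h(α) = α**2 + α + 1.
Check for roots in Z/2Z: h(0) = 1; h(1) = 1.
No roots. A degree-2 polynomial over a field with no linear factor is irreducible.

Yes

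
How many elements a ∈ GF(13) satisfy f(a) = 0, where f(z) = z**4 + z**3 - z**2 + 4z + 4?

Evaluate at each of the 13 elements of GF(13):
f(0) = 4; f(1) = 9; f(2) = 6; f(3) = 11; f(4) = 12; f(5) = 8; f(6) = 9; f(7) = 10; f(8) = 4; f(9) = 8; f(10) = 11; f(11) = 0 → root; f(12) = 12.
Roots: {11}.

1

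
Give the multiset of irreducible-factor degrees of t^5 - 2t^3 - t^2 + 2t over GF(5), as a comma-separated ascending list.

1, 1, 3

Write g(t) = t^5 - 2t^3 - t^2 + 2t.
Roots in GF(5): g(0) = 0 → root; g(1) = 0 → root; g(2) = 1; g(3) = 1; g(4) = 3.
Linear factors from roots: (t), (t - 1).
Complete factorization: g(t) = (t)·(t - 1)·(t^3 + t^2 - t - 2).
Factor degrees with multiplicity: 1 + 1 + 3 = 5.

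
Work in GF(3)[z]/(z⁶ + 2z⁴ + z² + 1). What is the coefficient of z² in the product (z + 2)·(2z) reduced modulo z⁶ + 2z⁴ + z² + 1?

2

Multiply in GF(3)[z]: (z + 2)·(2z) = 2z² + z.
Reduced: 2z² + z.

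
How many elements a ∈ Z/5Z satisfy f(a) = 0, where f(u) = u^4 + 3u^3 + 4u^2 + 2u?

Evaluate at each of the 5 elements of Z/5Z:
f(0) = 0 → root; f(1) = 0 → root; f(2) = 0 → root; f(3) = 4; f(4) = 0 → root.
Roots: {0, 1, 2, 4}.

4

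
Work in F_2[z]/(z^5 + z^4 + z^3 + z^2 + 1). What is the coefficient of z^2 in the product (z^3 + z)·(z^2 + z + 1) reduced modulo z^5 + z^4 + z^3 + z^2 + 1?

Multiply in F_2[z]: (z^3 + z)·(z^2 + z + 1) = z^5 + z^4 + z^2 + z.
Reduce using z^5 ≡ z^4 + z^3 + z^2 + 1 (mod z^5 + z^4 + z^3 + z^2 + 1).
Reduced: z^3 + z + 1.

0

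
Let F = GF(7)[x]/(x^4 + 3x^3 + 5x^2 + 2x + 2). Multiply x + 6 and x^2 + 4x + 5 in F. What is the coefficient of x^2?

Multiply in GF(7)[x]: (x + 6)·(x^2 + 4x + 5) = x^3 + 3x^2 + x + 2.
Reduced: x^3 + 3x^2 + x + 2.

3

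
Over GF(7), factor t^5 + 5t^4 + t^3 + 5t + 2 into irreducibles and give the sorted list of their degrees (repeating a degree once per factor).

1, 1, 1, 2

Write f(t) = t^5 + 5t^4 + t^3 + 5t + 2.
Linear factors from roots: (t + 6), (t + 1).
Complete factorization: f(t) = (t + 6)·(t + 1)^2·(t^2 + 4t + 5).
Factor degrees with multiplicity: 1 + 1 + 1 + 2 = 5.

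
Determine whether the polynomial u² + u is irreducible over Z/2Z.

No

Write P(u) = u² + u.
Check for roots in Z/2Z: P(0) = 0 → root; P(1) = 0 → root.
P(0) = 0, so (u) divides P(u); P is reducible.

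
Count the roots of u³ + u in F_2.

Write f(u) = u³ + u.
Evaluate at each of the 2 elements of F_2:
f(0) = 0 → root; f(1) = 0 → root.
Roots: {0, 1}.

2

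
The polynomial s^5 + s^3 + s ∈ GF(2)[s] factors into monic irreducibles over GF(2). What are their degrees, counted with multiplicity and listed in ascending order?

Write g(s) = s^5 + s^3 + s.
Roots in GF(2): g(0) = 0 → root; g(1) = 1.
Linear factors from roots: (s).
Complete factorization: g(s) = (s)·(s^2 + s + 1)^2.
Factor degrees with multiplicity: 1 + 2 + 2 = 5.

1, 2, 2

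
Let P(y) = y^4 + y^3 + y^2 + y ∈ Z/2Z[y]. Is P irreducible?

No

Check for roots in Z/2Z: P(0) = 0 → root; P(1) = 0 → root.
P(0) = 0, so (y) divides P(y); P is reducible.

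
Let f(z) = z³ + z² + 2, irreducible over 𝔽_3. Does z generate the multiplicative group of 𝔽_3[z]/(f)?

|GF(3^3)^×| = 3^3 − 1 = 26. Prime factorization: 26 = 2·13.
f is primitive ⇔ z has order 26 in GF(3)[z]/(f), i.e. z^(26/q) ≠ 1 for each prime q | 26.
z^(13) mod f = 1
z^(2) mod f = z².
Since z^(13) = 1, the order of z divides 13 < 26; not primitive.

No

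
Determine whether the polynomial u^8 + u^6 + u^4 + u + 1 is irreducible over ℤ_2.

No

Write P(u) = u^8 + u^6 + u^4 + u + 1.
Check for roots in ℤ_2: P(0) = 1; P(1) = 1.
No roots, so no linear factors.
Monic irreducibles of degree 2 over GF(2): u^2 + u + 1.
None of them divide P (all give nonzero remainder).
Monic irreducibles of degree 3 over GF(2): u^3 + u + 1, u^3 + u^2 + 1.
u^3 + u^2 + 1 divides P: P(u) = (u^3 + u^2 + 1)·(u^5 + u^4 + u^2 + u + 1).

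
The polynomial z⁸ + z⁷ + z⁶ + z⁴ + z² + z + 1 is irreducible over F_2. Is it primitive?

No

Write f(z) = z⁸ + z⁷ + z⁶ + z⁴ + z² + z + 1.
|GF(2^8)^×| = 2^8 − 1 = 255. Prime factorization: 255 = 3·5·17.
f is primitive ⇔ z has order 255 in GF(2)[z]/(f), i.e. z^(255/q) ≠ 1 for each prime q | 255.
z^(85) mod f = 1
z^(51) mod f = 1
z^(15) mod f = z⁷ + z⁴ + z³ + z² + z.
Since z^(85) = 1, the order of z divides 85 < 255; not primitive.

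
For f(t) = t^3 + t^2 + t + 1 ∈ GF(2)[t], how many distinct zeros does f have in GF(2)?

Evaluate at each of the 2 elements of GF(2):
f(0) = 1; f(1) = 0 → root.
Roots: {1}.

1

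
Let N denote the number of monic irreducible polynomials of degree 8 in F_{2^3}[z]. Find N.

2096640

The number of monic irreducibles of degree 8 over GF(8) is (1/8)·Σ_{d∣8} μ(8/d) 8^d.
Divisors of 8: 1, 2, 4, 8; μ(8/d) for each: 0, 0, -1, 1.
Σ = − 8^4 + 8^8 = 16773120.
N = 16773120/8 = 2096640.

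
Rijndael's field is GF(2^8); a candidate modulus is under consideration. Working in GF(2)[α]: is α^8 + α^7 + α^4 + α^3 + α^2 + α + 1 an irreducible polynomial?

Write g(α) = α^8 + α^7 + α^4 + α^3 + α^2 + α + 1.
Check for roots in GF(2): g(0) = 1; g(1) = 1.
No roots, so no linear factors.
Monic irreducibles of degree 2 over GF(2): α^2 + α + 1.
None of them divide g (all give nonzero remainder).
Monic irreducibles of degree 3 over GF(2): α^3 + α + 1, α^3 + α^2 + 1.
None of them divide g (all give nonzero remainder).
Monic irreducibles of degree 4 over GF(2): α^4 + α + 1, α^4 + α^3 + 1, α^4 + α^3 + α^2 + α + 1.
None of them divide g (all give nonzero remainder).
No irreducible factor of degree ≤ 4 exists, so g is irreducible over GF(2).

Yes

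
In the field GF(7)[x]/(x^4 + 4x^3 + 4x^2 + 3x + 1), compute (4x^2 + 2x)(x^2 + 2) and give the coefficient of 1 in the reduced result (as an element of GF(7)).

3

Multiply in GF(7)[x]: (4x^2 + 2x)·(x^2 + 2) = 4x^4 + 2x^3 + x^2 + 4x.
Reduce using x^4 ≡ 3x^3 + 3x^2 + 4x + 6 (mod x^4 + 4x^3 + 4x^2 + 3x + 1).
Reduced: 6x^2 + 6x + 3.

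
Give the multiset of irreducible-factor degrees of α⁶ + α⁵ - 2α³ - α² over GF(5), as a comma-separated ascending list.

1, 1, 2, 2

Write g(α) = α⁶ + α⁵ - 2α³ - α².
Roots in GF(5): g(0) = 0 → root; g(1) = 4; g(2) = 1; g(3) = 4; g(4) = 1.
Linear factors from roots: (α).
Complete factorization: g(α) = (α)^2·(α² - 2α - 2)^2.
Factor degrees with multiplicity: 1 + 1 + 2 + 2 = 6.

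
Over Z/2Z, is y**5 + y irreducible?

Write f(y) = y**5 + y.
Check for roots in Z/2Z: f(0) = 0 → root; f(1) = 0 → root.
f(0) = 0, so (y) divides f(y); f is reducible.

No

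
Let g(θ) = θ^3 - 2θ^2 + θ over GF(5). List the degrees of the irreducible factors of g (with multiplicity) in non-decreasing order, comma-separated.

Roots in GF(5): g(0) = 0 → root; g(1) = 0 → root; g(2) = 2; g(3) = 2; g(4) = 1.
Linear factors from roots: (θ), (θ - 1).
Complete factorization: g(θ) = (θ)·(θ - 1)^2.
Factor degrees with multiplicity: 1 + 1 + 1 = 3.

1, 1, 1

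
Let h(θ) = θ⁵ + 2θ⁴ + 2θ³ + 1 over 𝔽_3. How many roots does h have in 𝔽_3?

Evaluate at each of the 3 elements of 𝔽_3:
h(0) = 1; h(1) = 0 → root; h(2) = 0 → root.
Roots: {1, 2}.

2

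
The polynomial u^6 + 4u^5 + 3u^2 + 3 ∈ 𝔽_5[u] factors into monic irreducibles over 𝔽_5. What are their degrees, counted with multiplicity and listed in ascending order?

6

Write f(u) = u^6 + 4u^5 + 3u^2 + 3.
Roots in 𝔽_5: f(0) = 3; f(1) = 1; f(2) = 2; f(3) = 1; f(4) = 3.
Complete factorization: f(u) = (u^6 + 4u^5 + 3u^2 + 3).
Factor degrees with multiplicity: 6 = 6.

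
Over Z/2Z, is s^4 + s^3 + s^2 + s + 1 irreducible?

Yes

Write h(s) = s^4 + s^3 + s^2 + s + 1.
Check for roots in Z/2Z: h(0) = 1; h(1) = 1.
No roots, so no linear factors.
Monic irreducibles of degree 2 over GF(2): s^2 + s + 1.
None of them divide h (all give nonzero remainder).
No irreducible factor of degree ≤ 2 exists, so h is irreducible over GF(2).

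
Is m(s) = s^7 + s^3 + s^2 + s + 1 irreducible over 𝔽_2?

Check for roots in 𝔽_2: m(0) = 1; m(1) = 1.
No roots, so no linear factors.
Monic irreducibles of degree 2 over GF(2): s^2 + s + 1.
None of them divide m (all give nonzero remainder).
Monic irreducibles of degree 3 over GF(2): s^3 + s + 1, s^3 + s^2 + 1.
None of them divide m (all give nonzero remainder).
No irreducible factor of degree ≤ 3 exists, so m is irreducible over GF(2).

Yes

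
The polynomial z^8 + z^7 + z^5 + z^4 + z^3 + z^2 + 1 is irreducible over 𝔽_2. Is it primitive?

No

Write f(z) = z^8 + z^7 + z^5 + z^4 + z^3 + z^2 + 1.
|GF(2^8)^×| = 2^8 − 1 = 255. Prime factorization: 255 = 3·5·17.
f is primitive ⇔ z has order 255 in GF(2)[z]/(f), i.e. z^(255/q) ≠ 1 for each prime q | 255.
z^(85) mod f = 1
z^(51) mod f = z^7 + z^6 + z^2 + 1.
z^(15) mod f = z^7 + z^4 + z^2.
Since z^(85) = 1, the order of z divides 85 < 255; not primitive.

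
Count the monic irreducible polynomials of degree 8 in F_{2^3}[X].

Gauss's count: N_{8}(8) = (1/8) Σ_{d|8} μ(8/d)·8^d.
Divisors of 8: 1, 2, 4, 8; μ(8/d) for each: 0, 0, -1, 1.
Σ = − 8^4 + 8^8 = 16773120.
N = 16773120/8 = 2096640.

2096640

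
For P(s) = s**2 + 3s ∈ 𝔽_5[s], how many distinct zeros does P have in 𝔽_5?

2

Evaluate at each of the 5 elements of 𝔽_5:
P(0) = 0 → root; P(1) = 4; P(2) = 0 → root; P(3) = 3; P(4) = 3.
Roots: {0, 2}.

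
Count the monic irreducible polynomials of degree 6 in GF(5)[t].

Gauss's count: N_{5}(6) = (1/6) Σ_{d|6} μ(6/d)·5^d.
Divisors of 6: 1, 2, 3, 6; μ(6/d) for each: 1, -1, -1, 1.
Σ = 5^1 − 5^2 − 5^3 + 5^6 = 15480.
N = 15480/6 = 2580.

2580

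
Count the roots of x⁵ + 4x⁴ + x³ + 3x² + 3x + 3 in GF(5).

Write h(x) = x⁵ + 4x⁴ + x³ + 3x² + 3x + 3.
Evaluate at each of the 5 elements of GF(5):
h(0) = 3; h(1) = 0 → root; h(2) = 0 → root; h(3) = 3; h(4) = 0 → root.
Roots: {1, 2, 4}.

3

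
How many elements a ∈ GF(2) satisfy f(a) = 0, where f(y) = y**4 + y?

2

Evaluate at each of the 2 elements of GF(2):
f(0) = 0 → root; f(1) = 0 → root.
Roots: {0, 1}.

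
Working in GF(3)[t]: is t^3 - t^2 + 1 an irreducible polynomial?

Write g(t) = t^3 - t^2 + 1.
Check for roots in GF(3): g(0) = 1; g(1) = 1; g(2) = 2.
No roots. A degree-3 polynomial over a field with no linear factor is irreducible.

Yes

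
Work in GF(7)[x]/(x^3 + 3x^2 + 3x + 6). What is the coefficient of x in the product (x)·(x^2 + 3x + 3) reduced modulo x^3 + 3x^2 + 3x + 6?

Multiply in GF(7)[x]: (x)·(x^2 + 3x + 3) = x^3 + 3x^2 + 3x.
Reduce using x^3 ≡ 4x^2 + 4x + 1 (mod x^3 + 3x^2 + 3x + 6).
Reduced: 1.

0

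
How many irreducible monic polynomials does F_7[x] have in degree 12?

x^(7^12) − x is the product of all monic irreducibles of degree dividing 12; Möbius inversion gives N = (1/12) Σ μ(12/d)·7^d.
Divisors of 12: 1, 2, 3, 4, 6, 12; μ(12/d) for each: 0, 1, 0, -1, -1, 1.
Σ = 7^2 − 7^4 − 7^6 + 7^12 = 13841167200.
N = 13841167200/12 = 1153430600.

1153430600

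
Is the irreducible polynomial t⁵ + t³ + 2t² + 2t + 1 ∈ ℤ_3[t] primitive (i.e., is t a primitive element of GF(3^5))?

Write f(t) = t⁵ + t³ + 2t² + 2t + 1.
|GF(3^5)^×| = 3^5 − 1 = 242. Prime factorization: 242 = 2·11^2.
f is primitive ⇔ t has order 242 in GF(3)[t]/(f), i.e. t^(242/q) ≠ 1 for each prime q | 242.
t^(121) mod f = 2.
t^(22) mod f = t + 1.
None equal 1, so t has full order 242; f is primitive.

Yes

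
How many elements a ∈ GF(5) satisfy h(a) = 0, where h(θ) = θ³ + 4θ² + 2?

Evaluate at each of the 5 elements of GF(5):
h(0) = 2; h(1) = 2; h(2) = 1; h(3) = 0 → root; h(4) = 0 → root.
Roots: {3, 4}.

2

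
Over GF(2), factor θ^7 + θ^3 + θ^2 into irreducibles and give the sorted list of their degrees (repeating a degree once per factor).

Write f(θ) = θ^7 + θ^3 + θ^2.
Roots in GF(2): f(0) = 0 → root; f(1) = 1.
Linear factors from roots: (θ).
Complete factorization: f(θ) = (θ)^2·(θ^2 + θ + 1)·(θ^3 + θ^2 + 1).
Factor degrees with multiplicity: 1 + 1 + 2 + 3 = 7.

1, 1, 2, 3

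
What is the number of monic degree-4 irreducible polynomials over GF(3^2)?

1620

By the necklace-counting formula, N_9(4) = (1/4) Σ_{d|4} μ(4/d)·9^d.
Divisors of 4: 1, 2, 4; μ(4/d) for each: 0, -1, 1.
Σ = − 9^2 + 9^4 = 6480.
N = 6480/4 = 1620.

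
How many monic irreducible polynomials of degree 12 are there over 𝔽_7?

Gauss's count: N_{7}(12) = (1/12) Σ_{d|12} μ(12/d)·7^d.
Divisors of 12: 1, 2, 3, 4, 6, 12; μ(12/d) for each: 0, 1, 0, -1, -1, 1.
Σ = 7^2 − 7^4 − 7^6 + 7^12 = 13841167200.
N = 13841167200/12 = 1153430600.

1153430600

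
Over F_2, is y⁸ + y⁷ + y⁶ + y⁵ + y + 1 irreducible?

Write g(y) = y⁸ + y⁷ + y⁶ + y⁵ + y + 1.
Check for roots in F_2: g(0) = 1; g(1) = 0 → root.
g(1) = 0, so (y − 1) divides g(y); g is reducible.

No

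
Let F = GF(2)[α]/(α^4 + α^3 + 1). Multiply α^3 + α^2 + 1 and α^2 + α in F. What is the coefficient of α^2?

Multiply in GF(2)[α]: (α^3 + α^2 + 1)·(α^2 + α) = α^5 + α^3 + α^2 + α.
Reduce using α^4 ≡ α^3 + 1 (mod α^4 + α^3 + 1).
Reduced: α^2 + 1.

1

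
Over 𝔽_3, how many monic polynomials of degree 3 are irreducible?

8

Gauss's count: N_{3}(3) = (1/3) Σ_{d|3} μ(3/d)·3^d.
Divisors of 3: 1, 3; μ(3/d) for each: -1, 1.
Σ = − 3^1 + 3^3 = 24.
N = 24/3 = 8.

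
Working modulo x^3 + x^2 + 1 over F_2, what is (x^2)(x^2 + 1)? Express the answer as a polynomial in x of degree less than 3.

x + 1

Multiply in F_2[x]: (x^2)·(x^2 + 1) = x^4 + x^2.
Reduce using x^3 ≡ x^2 + 1 (mod x^3 + x^2 + 1).
Reduced: x + 1.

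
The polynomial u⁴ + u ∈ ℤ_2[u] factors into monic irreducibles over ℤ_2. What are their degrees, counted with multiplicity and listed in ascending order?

Write h(u) = u⁴ + u.
Roots in ℤ_2: h(0) = 0 → root; h(1) = 0 → root.
Linear factors from roots: (u), (u + 1).
Complete factorization: h(u) = (u)·(u + 1)·(u² + u + 1).
Factor degrees with multiplicity: 1 + 1 + 2 = 4.

1, 1, 2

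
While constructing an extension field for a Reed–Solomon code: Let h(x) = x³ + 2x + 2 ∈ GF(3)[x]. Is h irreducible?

Yes

Check for roots in GF(3): h(0) = 2; h(1) = 2; h(2) = 2.
No roots. A degree-3 polynomial over a field with no linear factor is irreducible.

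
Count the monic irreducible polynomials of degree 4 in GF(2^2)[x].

By the necklace-counting formula, N_4(4) = (1/4) Σ_{d|4} μ(4/d)·4^d.
Divisors of 4: 1, 2, 4; μ(4/d) for each: 0, -1, 1.
Σ = − 4^2 + 4^4 = 240.
N = 240/4 = 60.

60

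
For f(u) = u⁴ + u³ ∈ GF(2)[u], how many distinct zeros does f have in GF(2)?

Evaluate at each of the 2 elements of GF(2):
f(0) = 0 → root; f(1) = 0 → root.
Roots: {0, 1}.

2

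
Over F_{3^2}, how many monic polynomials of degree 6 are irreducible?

88440

By the necklace-counting formula, N_9(6) = (1/6) Σ_{d|6} μ(6/d)·9^d.
Divisors of 6: 1, 2, 3, 6; μ(6/d) for each: 1, -1, -1, 1.
Σ = 9^1 − 9^2 − 9^3 + 9^6 = 530640.
N = 530640/6 = 88440.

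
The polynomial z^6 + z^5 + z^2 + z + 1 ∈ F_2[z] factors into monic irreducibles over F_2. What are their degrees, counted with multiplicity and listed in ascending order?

Write g(z) = z^6 + z^5 + z^2 + z + 1.
Roots in F_2: g(0) = 1; g(1) = 1.
Complete factorization: g(z) = (z^6 + z^5 + z^2 + z + 1).
Factor degrees with multiplicity: 6 = 6.

6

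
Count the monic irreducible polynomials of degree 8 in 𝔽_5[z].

The number of monic irreducibles of degree 8 over GF(5) is (1/8)·Σ_{d∣8} μ(8/d) 5^d.
Divisors of 8: 1, 2, 4, 8; μ(8/d) for each: 0, 0, -1, 1.
Σ = − 5^4 + 5^8 = 390000.
N = 390000/8 = 48750.

48750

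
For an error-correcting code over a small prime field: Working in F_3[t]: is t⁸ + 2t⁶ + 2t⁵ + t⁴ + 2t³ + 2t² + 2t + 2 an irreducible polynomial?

Yes

Write m(t) = t⁸ + 2t⁶ + 2t⁵ + t⁴ + 2t³ + 2t² + 2t + 2.
Check for roots in F_3: m(0) = 2; m(1) = 2; m(2) = 2.
No roots, so no linear factors.
Monic irreducibles of degree 2 over GF(3): t² + 1, t² + t + 2, t² + 2t + 2.
None of them divide m (all give nonzero remainder).
Degree-3 irreducible divisors: test the 8 monic irreducibles of degree 3 over GF(3).
None of them divide m (all give nonzero remainder).
Degree-4 irreducible divisors: test the 18 monic irreducibles of degree 4 over GF(3).
None of them divide m (all give nonzero remainder).
No irreducible factor of degree ≤ 4 exists, so m is irreducible over GF(3).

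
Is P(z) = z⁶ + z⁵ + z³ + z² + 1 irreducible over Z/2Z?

Yes

Check for roots in Z/2Z: P(0) = 1; P(1) = 1.
No roots, so no linear factors.
Monic irreducibles of degree 2 over GF(2): z² + z + 1.
None of them divide P (all give nonzero remainder).
Monic irreducibles of degree 3 over GF(2): z³ + z + 1, z³ + z² + 1.
None of them divide P (all give nonzero remainder).
No irreducible factor of degree ≤ 3 exists, so P is irreducible over GF(2).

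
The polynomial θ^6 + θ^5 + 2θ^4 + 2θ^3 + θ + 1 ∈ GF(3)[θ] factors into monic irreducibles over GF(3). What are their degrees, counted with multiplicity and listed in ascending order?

Write h(θ) = θ^6 + θ^5 + 2θ^4 + 2θ^3 + θ + 1.
Roots in GF(3): h(0) = 1; h(1) = 2; h(2) = 0 → root.
Linear factors from roots: (θ + 1).
Complete factorization: h(θ) = (θ + 1)·(θ^2 + 2θ + 2)·(θ^3 + θ^2 + θ + 2).
Factor degrees with multiplicity: 1 + 2 + 3 = 6.

1, 2, 3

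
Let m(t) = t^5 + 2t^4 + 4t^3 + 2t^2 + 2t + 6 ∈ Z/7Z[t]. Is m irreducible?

Check for roots in Z/7Z: m(0) = 6; m(1) = 3; m(2) = 2; m(3) = 4; m(4) = 4; m(5) = 6; m(6) = 3.
No roots, so no linear factors.
Degree-2 irreducible divisors: test the 21 monic irreducibles of degree 2 over GF(7).
None of them divide m (all give nonzero remainder).
No irreducible factor of degree ≤ 2 exists, so m is irreducible over GF(7).

Yes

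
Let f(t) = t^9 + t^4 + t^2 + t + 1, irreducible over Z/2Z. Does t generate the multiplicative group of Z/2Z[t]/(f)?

|GF(2^9)^×| = 2^9 − 1 = 511. Prime factorization: 511 = 7·73.
f is primitive ⇔ t has order 511 in GF(2)[t]/(f), i.e. t^(511/q) ≠ 1 for each prime q | 511.
t^(73) mod f = 1
t^(7) mod f = t^7.
Since t^(73) = 1, the order of t divides 73 < 511; not primitive.

No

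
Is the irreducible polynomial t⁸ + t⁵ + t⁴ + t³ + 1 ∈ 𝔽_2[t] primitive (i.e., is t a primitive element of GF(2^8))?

Write f(t) = t⁸ + t⁵ + t⁴ + t³ + 1.
|GF(2^8)^×| = 2^8 − 1 = 255. Prime factorization: 255 = 3·5·17.
f is primitive ⇔ t has order 255 in GF(2)[t]/(f), i.e. t^(255/q) ≠ 1 for each prime q | 255.
t^(85) mod f = 1
t^(51) mod f = 1
t^(15) mod f = t⁶ + t³ + t² + t.
Since t^(85) = 1, the order of t divides 85 < 255; not primitive.

No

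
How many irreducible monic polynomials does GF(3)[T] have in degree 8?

By the necklace-counting formula, N_3(8) = (1/8) Σ_{d|8} μ(8/d)·3^d.
Divisors of 8: 1, 2, 4, 8; μ(8/d) for each: 0, 0, -1, 1.
Σ = − 3^4 + 3^8 = 6480.
N = 6480/8 = 810.

810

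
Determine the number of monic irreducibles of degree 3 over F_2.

2

By the necklace-counting formula, N_2(3) = (1/3) Σ_{d|3} μ(3/d)·2^d.
Divisors of 3: 1, 3; μ(3/d) for each: -1, 1.
Σ = − 2^1 + 2^3 = 6.
N = 6/3 = 2.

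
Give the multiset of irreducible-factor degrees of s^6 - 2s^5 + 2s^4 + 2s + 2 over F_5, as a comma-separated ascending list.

1, 1, 2, 2

Write h(s) = s^6 - 2s^5 + 2s^4 + 2s + 2.
Roots in F_5: h(0) = 2; h(1) = 0 → root; h(2) = 3; h(3) = 3; h(4) = 0 → root.
Linear factors from roots: (s - 1), (s + 1).
Complete factorization: h(s) = (s + 1)·(s - 1)·(s^2 + s + 2)·(s^2 + 2s - 1).
Factor degrees with multiplicity: 1 + 1 + 2 + 2 = 6.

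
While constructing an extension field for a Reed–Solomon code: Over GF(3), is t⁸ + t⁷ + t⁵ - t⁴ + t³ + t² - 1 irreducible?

Write h(t) = t⁸ + t⁷ + t⁵ - t⁴ + t³ + t² - 1.
Check for roots in GF(3): h(0) = 2; h(1) = 0 → root; h(2) = 0 → root.
h(1) = 0, so (t − 1) divides h(t); h is reducible.

No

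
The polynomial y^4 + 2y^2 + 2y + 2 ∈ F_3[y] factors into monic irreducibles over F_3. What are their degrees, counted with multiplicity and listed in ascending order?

1, 1, 2

Write h(y) = y^4 + 2y^2 + 2y + 2.
Roots in F_3: h(0) = 2; h(1) = 1; h(2) = 0 → root.
Linear factors from roots: (y + 1).
Complete factorization: h(y) = (y + 1)^2·(y^2 + y + 2).
Factor degrees with multiplicity: 1 + 1 + 2 = 4.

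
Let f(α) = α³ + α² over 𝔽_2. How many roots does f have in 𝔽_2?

Evaluate at each of the 2 elements of 𝔽_2:
f(0) = 0 → root; f(1) = 0 → root.
Roots: {0, 1}.

2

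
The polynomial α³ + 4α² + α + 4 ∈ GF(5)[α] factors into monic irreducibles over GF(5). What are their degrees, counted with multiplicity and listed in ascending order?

Write h(α) = α³ + 4α² + α + 4.
Roots in GF(5): h(0) = 4; h(1) = 0 → root; h(2) = 0 → root; h(3) = 0 → root; h(4) = 1.
Linear factors from roots: (α + 4), (α + 3), (α + 2).
Complete factorization: h(α) = (α + 2)·(α + 3)·(α + 4).
Factor degrees with multiplicity: 1 + 1 + 1 = 3.

1, 1, 1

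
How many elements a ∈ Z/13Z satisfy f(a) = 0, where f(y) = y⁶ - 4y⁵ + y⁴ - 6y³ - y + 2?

Evaluate at each of the 13 elements of Z/13Z:
f(0) = 2; f(1) = 6; f(2) = 8; f(3) = 0 → root; f(4) = 0 → root; f(5) = 7; f(6) = 0 → root; f(7) = 7; f(8) = 10; f(9) = 11; f(10) = 12; f(11) = 0 → root; f(12) = 2.
Roots: {3, 4, 6, 11}.

4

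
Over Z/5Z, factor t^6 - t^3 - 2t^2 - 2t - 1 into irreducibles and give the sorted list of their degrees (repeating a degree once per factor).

Write f(t) = t^6 - t^3 - 2t^2 - 2t - 1.
Roots in Z/5Z: f(0) = 4; f(1) = 0 → root; f(2) = 3; f(3) = 2; f(4) = 1.
Linear factors from roots: (t - 1).
Complete factorization: f(t) = (t - 1)·(t^2 + 2)·(t^3 + t^2 - t - 2).
Factor degrees with multiplicity: 1 + 2 + 3 = 6.

1, 2, 3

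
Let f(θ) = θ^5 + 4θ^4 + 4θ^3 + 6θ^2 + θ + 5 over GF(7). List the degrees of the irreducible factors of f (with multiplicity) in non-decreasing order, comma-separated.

1, 2, 2

Linear factors from roots: (θ + 6).
Complete factorization: f(θ) = (θ + 6)·(θ^2 + 2θ + 2)·(θ^2 + 3θ + 1).
Factor degrees with multiplicity: 1 + 2 + 2 = 5.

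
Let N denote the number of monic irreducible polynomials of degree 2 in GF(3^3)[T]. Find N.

351

x^(27^2) − x is the product of all monic irreducibles of degree dividing 2; Möbius inversion gives N = (1/2) Σ μ(2/d)·27^d.
Divisors of 2: 1, 2; μ(2/d) for each: -1, 1.
Σ = − 27^1 + 27^2 = 702.
N = 702/2 = 351.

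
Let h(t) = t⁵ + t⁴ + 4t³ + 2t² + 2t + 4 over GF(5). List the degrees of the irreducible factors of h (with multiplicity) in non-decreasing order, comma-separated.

1, 1, 1, 2

Roots in GF(5): h(0) = 4; h(1) = 4; h(2) = 1; h(3) = 0 → root; h(4) = 0 → root.
Linear factors from roots: (t + 2), (t + 1).
Complete factorization: h(t) = (t + 1)·(t + 2)^2·(t² + t + 1).
Factor degrees with multiplicity: 1 + 1 + 1 + 2 = 5.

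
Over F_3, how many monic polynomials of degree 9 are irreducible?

2184

Gauss's count: N_{3}(9) = (1/9) Σ_{d|9} μ(9/d)·3^d.
Divisors of 9: 1, 3, 9; μ(9/d) for each: 0, -1, 1.
Σ = − 3^3 + 3^9 = 19656.
N = 19656/9 = 2184.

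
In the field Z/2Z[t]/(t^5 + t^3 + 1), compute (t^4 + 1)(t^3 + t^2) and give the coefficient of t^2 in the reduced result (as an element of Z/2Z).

0

Multiply in Z/2Z[t]: (t^4 + 1)·(t^3 + t^2) = t^7 + t^6 + t^3 + t^2.
Reduce using t^5 ≡ t^3 + 1 (mod t^5 + t^3 + 1).
Reduced: t^4 + t + 1.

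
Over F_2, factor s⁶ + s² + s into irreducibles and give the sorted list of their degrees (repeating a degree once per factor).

Write g(s) = s⁶ + s² + s.
Roots in F_2: g(0) = 0 → root; g(1) = 1.
Linear factors from roots: (s).
Complete factorization: g(s) = (s)·(s² + s + 1)·(s³ + s² + 1).
Factor degrees with multiplicity: 1 + 2 + 3 = 6.

1, 2, 3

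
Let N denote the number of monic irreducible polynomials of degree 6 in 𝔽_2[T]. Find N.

Gauss's count: N_{2}(6) = (1/6) Σ_{d|6} μ(6/d)·2^d.
Divisors of 6: 1, 2, 3, 6; μ(6/d) for each: 1, -1, -1, 1.
Σ = 2^1 − 2^2 − 2^3 + 2^6 = 54.
N = 54/6 = 9.

9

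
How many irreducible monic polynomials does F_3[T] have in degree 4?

18

Gauss's count: N_{3}(4) = (1/4) Σ_{d|4} μ(4/d)·3^d.
Divisors of 4: 1, 2, 4; μ(4/d) for each: 0, -1, 1.
Σ = − 3^2 + 3^4 = 72.
N = 72/4 = 18.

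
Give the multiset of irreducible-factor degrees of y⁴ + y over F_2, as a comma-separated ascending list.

Write h(y) = y⁴ + y.
Roots in F_2: h(0) = 0 → root; h(1) = 0 → root.
Linear factors from roots: (y), (y + 1).
Complete factorization: h(y) = (y)·(y + 1)·(y² + y + 1).
Factor degrees with multiplicity: 1 + 1 + 2 = 4.

1, 1, 2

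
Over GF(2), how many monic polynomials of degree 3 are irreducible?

The number of monic irreducibles of degree 3 over GF(2) is (1/3)·Σ_{d∣3} μ(3/d) 2^d.
Divisors of 3: 1, 3; μ(3/d) for each: -1, 1.
Σ = − 2^1 + 2^3 = 6.
N = 6/3 = 2.

2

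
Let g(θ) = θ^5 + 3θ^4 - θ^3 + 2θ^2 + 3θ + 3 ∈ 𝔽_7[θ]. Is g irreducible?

Yes

Check for roots in 𝔽_7: g(0) = 3; g(1) = 4; g(2) = 5; g(3) = 6; g(4) = 4; g(5) = 1; g(6) = 5.
No roots, so no linear factors.
Degree-2 irreducible divisors: test the 21 monic irreducibles of degree 2 over GF(7).
None of them divide g (all give nonzero remainder).
No irreducible factor of degree ≤ 2 exists, so g is irreducible over GF(7).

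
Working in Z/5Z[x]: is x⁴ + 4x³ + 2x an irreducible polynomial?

Write f(x) = x⁴ + 4x³ + 2x.
Check for roots in Z/5Z: f(0) = 0 → root; f(1) = 2; f(2) = 2; f(3) = 0 → root; f(4) = 0 → root.
f(0) = 0, so (x) divides f(x); f is reducible.

No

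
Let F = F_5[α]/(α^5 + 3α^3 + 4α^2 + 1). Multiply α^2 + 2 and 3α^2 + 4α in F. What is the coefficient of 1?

Multiply in F_5[α]: (α^2 + 2)·(3α^2 + 4α) = 3α^4 + 4α^3 + α^2 + 3α.
Reduced: 3α^4 + 4α^3 + α^2 + 3α.

0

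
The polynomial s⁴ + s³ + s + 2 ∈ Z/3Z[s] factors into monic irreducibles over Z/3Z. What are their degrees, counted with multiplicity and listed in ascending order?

2, 2

Write f(s) = s⁴ + s³ + s + 2.
Roots in Z/3Z: f(0) = 2; f(1) = 2; f(2) = 1.
Complete factorization: f(s) = (s² + 1)·(s² + s + 2).
Factor degrees with multiplicity: 2 + 2 = 4.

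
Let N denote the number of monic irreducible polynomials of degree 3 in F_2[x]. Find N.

2

Gauss's count: N_{2}(3) = (1/3) Σ_{d|3} μ(3/d)·2^d.
Divisors of 3: 1, 3; μ(3/d) for each: -1, 1.
Σ = − 2^1 + 2^3 = 6.
N = 6/3 = 2.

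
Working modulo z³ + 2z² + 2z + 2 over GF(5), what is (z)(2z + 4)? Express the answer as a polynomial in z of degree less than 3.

Multiply in GF(5)[z]: (z)·(2z + 4) = 2z² + 4z.
Reduced: 2z² + 4z.

2z^2 + 4z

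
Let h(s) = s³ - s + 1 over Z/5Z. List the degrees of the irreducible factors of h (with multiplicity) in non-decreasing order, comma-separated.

Roots in Z/5Z: h(0) = 1; h(1) = 1; h(2) = 2; h(3) = 0 → root; h(4) = 1.
Linear factors from roots: (s + 2).
Complete factorization: h(s) = (s + 2)·(s² - 2s - 2).
Factor degrees with multiplicity: 1 + 2 = 3.

1, 2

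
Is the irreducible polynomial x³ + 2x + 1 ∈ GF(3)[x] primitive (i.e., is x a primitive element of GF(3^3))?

Write f(x) = x³ + 2x + 1.
|GF(3^3)^×| = 3^3 − 1 = 26. Prime factorization: 26 = 2·13.
f is primitive ⇔ x has order 26 in GF(3)[x]/(f), i.e. x^(26/q) ≠ 1 for each prime q | 26.
x^(13) mod f = 2.
x^(2) mod f = x².
None equal 1, so x has full order 26; f is primitive.

Yes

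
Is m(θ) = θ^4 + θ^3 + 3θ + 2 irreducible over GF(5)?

Check for roots in GF(5): m(0) = 2; m(1) = 2; m(2) = 2; m(3) = 4; m(4) = 4.
No roots, so no linear factors.
Degree-2 irreducible divisors: test the 10 monic irreducibles of degree 2 over GF(5).
None of them divide m (all give nonzero remainder).
No irreducible factor of degree ≤ 2 exists, so m is irreducible over GF(5).

Yes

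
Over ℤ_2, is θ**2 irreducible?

No

Write P(θ) = θ**2.
Check for roots in ℤ_2: P(0) = 0 → root; P(1) = 1.
P(0) = 0, so (θ) divides P(θ); P is reducible.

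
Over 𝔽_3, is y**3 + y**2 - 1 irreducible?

Yes

Write g(y) = y**3 + y**2 - 1.
Check for roots in 𝔽_3: g(0) = 2; g(1) = 1; g(2) = 2.
No roots. A degree-3 polynomial over a field with no linear factor is irreducible.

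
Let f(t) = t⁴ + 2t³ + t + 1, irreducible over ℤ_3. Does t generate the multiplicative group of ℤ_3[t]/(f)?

No

|GF(3^4)^×| = 3^4 − 1 = 80. Prime factorization: 80 = 2^4·5.
f is primitive ⇔ t has order 80 in GF(3)[t]/(f), i.e. t^(80/q) ≠ 1 for each prime q | 80.
t^(40) mod f = 1
t^(16) mod f = 2t² + 2t + 1.
Since t^(40) = 1, the order of t divides 40 < 80; not primitive.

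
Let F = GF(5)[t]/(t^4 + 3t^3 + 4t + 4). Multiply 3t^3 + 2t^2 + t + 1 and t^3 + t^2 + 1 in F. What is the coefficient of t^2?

2

Multiply in GF(5)[t]: (3t^3 + 2t^2 + t + 1)·(t^3 + t^2 + 1) = 3t^6 + 3t^4 + 3t^2 + t + 1.
Reduce using t^4 ≡ 2t^3 + t + 1 (mod t^4 + 3t^3 + 4t + 4).
Reduced: 3t^3 + 2t^2 + 2t + 1.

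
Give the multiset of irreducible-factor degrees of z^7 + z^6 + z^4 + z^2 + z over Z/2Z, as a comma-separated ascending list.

1, 2, 2, 2

Write f(z) = z^7 + z^6 + z^4 + z^2 + z.
Roots in Z/2Z: f(0) = 0 → root; f(1) = 1.
Linear factors from roots: (z).
Complete factorization: f(z) = (z)·(z^2 + z + 1)^3.
Factor degrees with multiplicity: 1 + 2 + 2 + 2 = 7.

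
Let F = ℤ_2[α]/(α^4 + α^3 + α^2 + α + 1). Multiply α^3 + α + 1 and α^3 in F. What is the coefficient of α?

Multiply in ℤ_2[α]: (α^3 + α + 1)·(α^3) = α^6 + α^4 + α^3.
Reduce using α^4 ≡ α^3 + α^2 + α + 1 (mod α^4 + α^3 + α^2 + α + 1).
Reduced: α^2 + 1.

0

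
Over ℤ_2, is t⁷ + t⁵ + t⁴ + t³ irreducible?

Write f(t) = t⁷ + t⁵ + t⁴ + t³.
Check for roots in ℤ_2: f(0) = 0 → root; f(1) = 0 → root.
f(0) = 0, so (t) divides f(t); f is reducible.

No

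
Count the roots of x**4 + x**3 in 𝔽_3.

Write g(x) = x**4 + x**3.
Evaluate at each of the 3 elements of 𝔽_3:
g(0) = 0 → root; g(1) = 2; g(2) = 0 → root.
Roots: {0, 2}.

2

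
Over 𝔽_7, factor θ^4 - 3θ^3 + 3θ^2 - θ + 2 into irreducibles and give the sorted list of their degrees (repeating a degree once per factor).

1, 3

Write g(θ) = θ^4 - 3θ^3 + 3θ^2 - θ + 2.
Linear factors from roots: (θ + 2).
Complete factorization: g(θ) = (θ + 2)·(θ^3 + 2θ^2 - θ + 1).
Factor degrees with multiplicity: 1 + 3 = 4.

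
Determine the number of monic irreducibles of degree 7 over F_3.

312

Gauss's count: N_{3}(7) = (1/7) Σ_{d|7} μ(7/d)·3^d.
Divisors of 7: 1, 7; μ(7/d) for each: -1, 1.
Σ = − 3^1 + 3^7 = 2184.
N = 2184/7 = 312.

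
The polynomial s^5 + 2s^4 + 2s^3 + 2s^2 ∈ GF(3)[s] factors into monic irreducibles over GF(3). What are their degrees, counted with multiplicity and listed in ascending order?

1, 1, 3

Write g(s) = s^5 + 2s^4 + 2s^3 + 2s^2.
Roots in GF(3): g(0) = 0 → root; g(1) = 1; g(2) = 1.
Linear factors from roots: (s).
Complete factorization: g(s) = (s)^2·(s^3 + 2s^2 + 2s + 2).
Factor degrees with multiplicity: 1 + 1 + 3 = 5.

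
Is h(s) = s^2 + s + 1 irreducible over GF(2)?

Check for roots in GF(2): h(0) = 1; h(1) = 1.
No roots. A degree-2 polynomial over a field with no linear factor is irreducible.

Yes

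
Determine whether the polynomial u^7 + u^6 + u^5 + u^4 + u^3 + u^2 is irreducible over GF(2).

No

Write h(u) = u^7 + u^6 + u^5 + u^4 + u^3 + u^2.
Check for roots in GF(2): h(0) = 0 → root; h(1) = 0 → root.
h(0) = 0, so (u) divides h(u); h is reducible.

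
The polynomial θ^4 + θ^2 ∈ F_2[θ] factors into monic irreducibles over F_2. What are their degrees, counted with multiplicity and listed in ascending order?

1, 1, 1, 1

Write f(θ) = θ^4 + θ^2.
Roots in F_2: f(0) = 0 → root; f(1) = 0 → root.
Linear factors from roots: (θ), (θ + 1).
Complete factorization: f(θ) = (θ)^2·(θ + 1)^2.
Factor degrees with multiplicity: 1 + 1 + 1 + 1 = 4.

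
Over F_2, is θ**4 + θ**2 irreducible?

Write P(θ) = θ**4 + θ**2.
Check for roots in F_2: P(0) = 0 → root; P(1) = 0 → root.
P(0) = 0, so (θ) divides P(θ); P is reducible.

No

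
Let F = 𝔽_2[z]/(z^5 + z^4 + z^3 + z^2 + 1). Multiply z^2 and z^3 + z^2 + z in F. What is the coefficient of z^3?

Multiply in 𝔽_2[z]: (z^2)·(z^3 + z^2 + z) = z^5 + z^4 + z^3.
Reduce using z^5 ≡ z^4 + z^3 + z^2 + 1 (mod z^5 + z^4 + z^3 + z^2 + 1).
Reduced: z^2 + 1.

0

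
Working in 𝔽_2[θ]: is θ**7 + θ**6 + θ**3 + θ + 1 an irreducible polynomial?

Yes

Write g(θ) = θ**7 + θ**6 + θ**3 + θ + 1.
Check for roots in 𝔽_2: g(0) = 1; g(1) = 1.
No roots, so no linear factors.
Monic irreducibles of degree 2 over GF(2): θ**2 + θ + 1.
None of them divide g (all give nonzero remainder).
Monic irreducibles of degree 3 over GF(2): θ**3 + θ + 1, θ**3 + θ**2 + 1.
None of them divide g (all give nonzero remainder).
No irreducible factor of degree ≤ 3 exists, so g is irreducible over GF(2).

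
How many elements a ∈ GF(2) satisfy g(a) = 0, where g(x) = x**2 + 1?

1

Evaluate at each of the 2 elements of GF(2):
g(0) = 1; g(1) = 0 → root.
Roots: {1}.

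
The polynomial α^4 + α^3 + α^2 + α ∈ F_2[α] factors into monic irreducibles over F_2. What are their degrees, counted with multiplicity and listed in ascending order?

Write g(α) = α^4 + α^3 + α^2 + α.
Roots in F_2: g(0) = 0 → root; g(1) = 0 → root.
Linear factors from roots: (α), (α + 1).
Complete factorization: g(α) = (α)·(α + 1)^3.
Factor degrees with multiplicity: 1 + 1 + 1 + 1 = 4.

1, 1, 1, 1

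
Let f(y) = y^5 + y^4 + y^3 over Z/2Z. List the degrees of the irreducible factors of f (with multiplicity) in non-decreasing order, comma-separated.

Roots in Z/2Z: f(0) = 0 → root; f(1) = 1.
Linear factors from roots: (y).
Complete factorization: f(y) = (y)^3·(y^2 + y + 1).
Factor degrees with multiplicity: 1 + 1 + 1 + 2 = 5.

1, 1, 1, 2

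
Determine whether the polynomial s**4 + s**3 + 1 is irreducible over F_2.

Yes

Write P(s) = s**4 + s**3 + 1.
Check for roots in F_2: P(0) = 1; P(1) = 1.
No roots, so no linear factors.
Monic irreducibles of degree 2 over GF(2): s**2 + s + 1.
None of them divide P (all give nonzero remainder).
No irreducible factor of degree ≤ 2 exists, so P is irreducible over GF(2).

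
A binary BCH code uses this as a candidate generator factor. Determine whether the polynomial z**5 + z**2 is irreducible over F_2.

No

Write m(z) = z**5 + z**2.
Check for roots in F_2: m(0) = 0 → root; m(1) = 0 → root.
m(0) = 0, so (z) divides m(z); m is reducible.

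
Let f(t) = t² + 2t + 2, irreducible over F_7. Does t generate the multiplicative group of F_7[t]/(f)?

No

|GF(7^2)^×| = 7^2 − 1 = 48. Prime factorization: 48 = 2^4·3.
f is primitive ⇔ t has order 48 in GF(7)[t]/(f), i.e. t^(48/q) ≠ 1 for each prime q | 48.
t^(24) mod f = 1
t^(16) mod f = 4.
Since t^(24) = 1, the order of t divides 24 < 48; not primitive.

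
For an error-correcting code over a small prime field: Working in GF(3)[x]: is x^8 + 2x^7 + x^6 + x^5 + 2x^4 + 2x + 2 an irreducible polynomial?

Yes

Write g(x) = x^8 + 2x^7 + x^6 + x^5 + 2x^4 + 2x + 2.
Check for roots in GF(3): g(0) = 2; g(1) = 2; g(2) = 1.
No roots, so no linear factors.
Monic irreducibles of degree 2 over GF(3): x^2 + 1, x^2 + x + 2, x^2 + 2x + 2.
None of them divide g (all give nonzero remainder).
Degree-3 irreducible divisors: test the 8 monic irreducibles of degree 3 over GF(3).
None of them divide g (all give nonzero remainder).
Degree-4 irreducible divisors: test the 18 monic irreducibles of degree 4 over GF(3).
None of them divide g (all give nonzero remainder).
No irreducible factor of degree ≤ 4 exists, so g is irreducible over GF(3).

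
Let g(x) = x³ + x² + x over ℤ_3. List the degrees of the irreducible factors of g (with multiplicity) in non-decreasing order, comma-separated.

1, 1, 1

Roots in ℤ_3: g(0) = 0 → root; g(1) = 0 → root; g(2) = 2.
Linear factors from roots: (x), (x + 2).
Complete factorization: g(x) = (x)·(x + 2)^2.
Factor degrees with multiplicity: 1 + 1 + 1 = 3.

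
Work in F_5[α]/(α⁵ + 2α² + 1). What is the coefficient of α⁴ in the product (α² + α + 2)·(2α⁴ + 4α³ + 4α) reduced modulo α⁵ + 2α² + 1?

Multiply in F_5[α]: (α² + α + 2)·(2α⁴ + 4α³ + 4α) = 2α⁶ + α⁵ + 3α⁴ + 2α³ + 4α² + 3α.
Reduce using α⁵ ≡ 3α² + 4 (mod α⁵ + 2α² + 1).
Reduced: 3α⁴ + 3α³ + 2α² + α + 4.

3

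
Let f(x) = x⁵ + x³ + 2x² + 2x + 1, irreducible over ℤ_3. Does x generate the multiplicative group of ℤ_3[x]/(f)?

Yes

|GF(3^5)^×| = 3^5 − 1 = 242. Prime factorization: 242 = 2·11^2.
f is primitive ⇔ x has order 242 in GF(3)[x]/(f), i.e. x^(242/q) ≠ 1 for each prime q | 242.
x^(121) mod f = 2.
x^(22) mod f = x + 1.
None equal 1, so x has full order 242; f is primitive.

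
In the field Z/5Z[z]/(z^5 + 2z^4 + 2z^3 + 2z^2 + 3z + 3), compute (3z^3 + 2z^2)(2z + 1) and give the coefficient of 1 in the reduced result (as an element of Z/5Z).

0

Multiply in Z/5Z[z]: (3z^3 + 2z^2)·(2z + 1) = z^4 + 2z^3 + 2z^2.
Reduced: z^4 + 2z^3 + 2z^2.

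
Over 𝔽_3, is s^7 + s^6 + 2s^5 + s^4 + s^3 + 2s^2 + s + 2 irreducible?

Write h(s) = s^7 + s^6 + 2s^5 + s^4 + s^3 + 2s^2 + s + 2.
Check for roots in 𝔽_3: h(0) = 2; h(1) = 2; h(2) = 1.
No roots, so no linear factors.
Monic irreducibles of degree 2 over GF(3): s^2 + 1, s^2 + s + 2, s^2 + 2s + 2.
None of them divide h (all give nonzero remainder).
Degree-3 irreducible divisors: test the 8 monic irreducibles of degree 3 over GF(3).
None of them divide h (all give nonzero remainder).
No irreducible factor of degree ≤ 3 exists, so h is irreducible over GF(3).

Yes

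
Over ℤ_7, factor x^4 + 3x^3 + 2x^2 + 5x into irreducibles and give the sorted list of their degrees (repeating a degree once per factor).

Write g(x) = x^4 + 3x^3 + 2x^2 + 5x.
Linear factors from roots: (x).
Complete factorization: g(x) = (x)·(x^3 + 3x^2 + 2x + 5).
Factor degrees with multiplicity: 1 + 3 = 4.

1, 3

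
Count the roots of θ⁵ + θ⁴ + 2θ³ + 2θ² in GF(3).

Write f(θ) = θ⁵ + θ⁴ + 2θ³ + 2θ².
Evaluate at each of the 3 elements of GF(3):
f(0) = 0 → root; f(1) = 0 → root; f(2) = 0 → root.
Roots: {0, 1, 2}.

3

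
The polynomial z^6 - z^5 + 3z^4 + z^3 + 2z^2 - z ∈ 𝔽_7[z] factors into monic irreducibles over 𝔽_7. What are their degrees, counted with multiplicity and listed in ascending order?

1, 1, 2, 2

Write h(z) = z^6 - z^5 + 3z^4 + z^3 + 2z^2 - z.
Linear factors from roots: (z), (z + 1).
Complete factorization: h(z) = (z)·(z + 1)·(z^2 + 2)·(z^2 - 2z + 3).
Factor degrees with multiplicity: 1 + 1 + 2 + 2 = 6.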